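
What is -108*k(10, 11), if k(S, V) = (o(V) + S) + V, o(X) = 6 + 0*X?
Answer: -2916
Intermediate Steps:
o(X) = 6 (o(X) = 6 + 0 = 6)
k(S, V) = 6 + S + V (k(S, V) = (6 + S) + V = 6 + S + V)
-108*k(10, 11) = -108*(6 + 10 + 11) = -108*27 = -2916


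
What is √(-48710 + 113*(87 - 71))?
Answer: I*√46902 ≈ 216.57*I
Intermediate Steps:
√(-48710 + 113*(87 - 71)) = √(-48710 + 113*16) = √(-48710 + 1808) = √(-46902) = I*√46902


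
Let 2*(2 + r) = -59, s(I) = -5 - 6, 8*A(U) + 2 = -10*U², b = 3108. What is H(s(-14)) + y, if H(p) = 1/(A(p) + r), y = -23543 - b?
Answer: -4877134/183 ≈ -26651.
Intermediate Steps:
A(U) = -¼ - 5*U²/4 (A(U) = -¼ + (-10*U²)/8 = -¼ - 5*U²/4)
y = -26651 (y = -23543 - 1*3108 = -23543 - 3108 = -26651)
s(I) = -11
r = -63/2 (r = -2 + (½)*(-59) = -2 - 59/2 = -63/2 ≈ -31.500)
H(p) = 1/(-127/4 - 5*p²/4) (H(p) = 1/((-¼ - 5*p²/4) - 63/2) = 1/(-127/4 - 5*p²/4))
H(s(-14)) + y = -4/(127 + 5*(-11)²) - 26651 = -4/(127 + 5*121) - 26651 = -4/(127 + 605) - 26651 = -4/732 - 26651 = -4*1/732 - 26651 = -1/183 - 26651 = -4877134/183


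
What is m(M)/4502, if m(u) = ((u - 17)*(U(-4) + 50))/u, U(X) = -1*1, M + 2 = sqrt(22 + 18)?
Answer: 49/81036 - 833*sqrt(10)/81036 ≈ -0.031902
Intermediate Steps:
M = -2 + 2*sqrt(10) (M = -2 + sqrt(22 + 18) = -2 + sqrt(40) = -2 + 2*sqrt(10) ≈ 4.3246)
U(X) = -1
m(u) = (-833 + 49*u)/u (m(u) = ((u - 17)*(-1 + 50))/u = ((-17 + u)*49)/u = (-833 + 49*u)/u)
m(M)/4502 = (49 - 833/(-2 + 2*sqrt(10)))/4502 = (49 - 833/(-2 + 2*sqrt(10)))*(1/4502) = 49/4502 - 833/(4502*(-2 + 2*sqrt(10)))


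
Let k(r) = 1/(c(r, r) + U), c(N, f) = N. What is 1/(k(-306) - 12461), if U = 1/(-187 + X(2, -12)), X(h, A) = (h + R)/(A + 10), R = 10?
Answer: -59059/735934392 ≈ -8.0250e-5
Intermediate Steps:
X(h, A) = (10 + h)/(10 + A) (X(h, A) = (h + 10)/(A + 10) = (10 + h)/(10 + A))
U = -1/193 (U = 1/(-187 + (10 + 2)/(10 - 12)) = 1/(-187 + 12/(-2)) = 1/(-187 - ½*12) = 1/(-187 - 6) = 1/(-193) = -1/193 ≈ -0.0051813)
k(r) = 1/(-1/193 + r) (k(r) = 1/(r - 1/193) = 1/(-1/193 + r))
1/(k(-306) - 12461) = 1/(193/(-1 + 193*(-306)) - 12461) = 1/(193/(-1 - 59058) - 12461) = 1/(193/(-59059) - 12461) = 1/(193*(-1/59059) - 12461) = 1/(-193/59059 - 12461) = 1/(-735934392/59059) = -59059/735934392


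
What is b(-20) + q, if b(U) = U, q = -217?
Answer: -237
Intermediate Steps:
b(-20) + q = -20 - 217 = -237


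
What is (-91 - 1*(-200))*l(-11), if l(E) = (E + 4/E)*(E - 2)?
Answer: 177125/11 ≈ 16102.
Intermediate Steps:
l(E) = (-2 + E)*(E + 4/E) (l(E) = (E + 4/E)*(-2 + E) = (-2 + E)*(E + 4/E))
(-91 - 1*(-200))*l(-11) = (-91 - 1*(-200))*(4 + (-11)**2 - 8/(-11) - 2*(-11)) = (-91 + 200)*(4 + 121 - 8*(-1/11) + 22) = 109*(4 + 121 + 8/11 + 22) = 109*(1625/11) = 177125/11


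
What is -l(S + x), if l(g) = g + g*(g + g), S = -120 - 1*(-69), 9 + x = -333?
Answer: -308505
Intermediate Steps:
x = -342 (x = -9 - 333 = -342)
S = -51 (S = -120 + 69 = -51)
l(g) = g + 2*g² (l(g) = g + g*(2*g) = g + 2*g²)
-l(S + x) = -(-51 - 342)*(1 + 2*(-51 - 342)) = -(-393)*(1 + 2*(-393)) = -(-393)*(1 - 786) = -(-393)*(-785) = -1*308505 = -308505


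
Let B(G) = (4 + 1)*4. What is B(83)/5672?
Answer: 5/1418 ≈ 0.0035261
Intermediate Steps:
B(G) = 20 (B(G) = 5*4 = 20)
B(83)/5672 = 20/5672 = 20*(1/5672) = 5/1418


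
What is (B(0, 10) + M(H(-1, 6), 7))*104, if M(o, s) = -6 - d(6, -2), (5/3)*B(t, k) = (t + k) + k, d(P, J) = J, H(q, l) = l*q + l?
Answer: 832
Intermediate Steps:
H(q, l) = l + l*q
B(t, k) = 3*t/5 + 6*k/5 (B(t, k) = 3*((t + k) + k)/5 = 3*((k + t) + k)/5 = 3*(t + 2*k)/5 = 3*t/5 + 6*k/5)
M(o, s) = -4 (M(o, s) = -6 - 1*(-2) = -6 + 2 = -4)
(B(0, 10) + M(H(-1, 6), 7))*104 = (((⅗)*0 + (6/5)*10) - 4)*104 = ((0 + 12) - 4)*104 = (12 - 4)*104 = 8*104 = 832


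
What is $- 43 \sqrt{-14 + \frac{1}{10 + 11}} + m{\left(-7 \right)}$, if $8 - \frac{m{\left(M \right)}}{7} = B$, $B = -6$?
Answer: $98 - \frac{43 i \sqrt{6153}}{21} \approx 98.0 - 160.62 i$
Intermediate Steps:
$m{\left(M \right)} = 98$ ($m{\left(M \right)} = 56 - -42 = 56 + 42 = 98$)
$- 43 \sqrt{-14 + \frac{1}{10 + 11}} + m{\left(-7 \right)} = - 43 \sqrt{-14 + \frac{1}{10 + 11}} + 98 = - 43 \sqrt{-14 + \frac{1}{21}} + 98 = - 43 \sqrt{- \frac{293}{21}} + 98 = - 43 \frac{i \sqrt{6153}}{21} + 98 = - \frac{43 i \sqrt{6153}}{21} + 98 = 98 - \frac{43 i \sqrt{6153}}{21}$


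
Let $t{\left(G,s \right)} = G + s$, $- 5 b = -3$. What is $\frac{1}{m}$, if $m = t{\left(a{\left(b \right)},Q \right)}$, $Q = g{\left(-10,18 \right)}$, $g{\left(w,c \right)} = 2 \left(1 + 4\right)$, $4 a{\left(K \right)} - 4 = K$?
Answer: $\frac{20}{223} \approx 0.089686$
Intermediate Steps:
$b = \frac{3}{5}$ ($b = \left(- \frac{1}{5}\right) \left(-3\right) = \frac{3}{5} \approx 0.6$)
$a{\left(K \right)} = 1 + \frac{K}{4}$
$g{\left(w,c \right)} = 10$ ($g{\left(w,c \right)} = 2 \cdot 5 = 10$)
$Q = 10$
$m = \frac{223}{20}$ ($m = \left(1 + \frac{1}{4} \cdot \frac{3}{5}\right) + 10 = \left(1 + \frac{3}{20}\right) + 10 = \frac{23}{20} + 10 = \frac{223}{20} \approx 11.15$)
$\frac{1}{m} = \frac{1}{\frac{223}{20}} = \frac{20}{223}$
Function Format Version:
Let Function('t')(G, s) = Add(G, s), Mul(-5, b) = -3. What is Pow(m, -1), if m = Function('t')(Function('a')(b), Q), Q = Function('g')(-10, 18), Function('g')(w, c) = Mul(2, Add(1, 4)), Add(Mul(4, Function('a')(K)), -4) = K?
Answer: Rational(20, 223) ≈ 0.089686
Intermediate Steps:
b = Rational(3, 5) (b = Mul(Rational(-1, 5), -3) = Rational(3, 5) ≈ 0.60000)
Function('a')(K) = Add(1, Mul(Rational(1, 4), K))
Function('g')(w, c) = 10 (Function('g')(w, c) = Mul(2, 5) = 10)
Q = 10
m = Rational(223, 20) (m = Add(Add(1, Mul(Rational(1, 4), Rational(3, 5))), 10) = Add(Add(1, Rational(3, 20)), 10) = Add(Rational(23, 20), 10) = Rational(223, 20) ≈ 11.150)
Pow(m, -1) = Pow(Rational(223, 20), -1) = Rational(20, 223)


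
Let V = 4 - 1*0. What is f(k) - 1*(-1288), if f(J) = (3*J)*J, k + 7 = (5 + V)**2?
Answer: 17716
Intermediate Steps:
V = 4 (V = 4 + 0 = 4)
k = 74 (k = -7 + (5 + 4)**2 = -7 + 9**2 = -7 + 81 = 74)
f(J) = 3*J**2
f(k) - 1*(-1288) = 3*74**2 - 1*(-1288) = 3*5476 + 1288 = 16428 + 1288 = 17716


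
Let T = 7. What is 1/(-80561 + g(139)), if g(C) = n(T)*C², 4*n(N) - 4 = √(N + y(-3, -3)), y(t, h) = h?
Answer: -2/103159 ≈ -1.9388e-5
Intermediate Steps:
n(N) = 1 + √(-3 + N)/4 (n(N) = 1 + √(N - 3)/4 = 1 + √(-3 + N)/4)
g(C) = 3*C²/2 (g(C) = (1 + √(-3 + 7)/4)*C² = (1 + √4/4)*C² = (1 + (¼)*2)*C² = (1 + ½)*C² = 3*C²/2)
1/(-80561 + g(139)) = 1/(-80561 + (3/2)*139²) = 1/(-80561 + (3/2)*19321) = 1/(-80561 + 57963/2) = 1/(-103159/2) = -2/103159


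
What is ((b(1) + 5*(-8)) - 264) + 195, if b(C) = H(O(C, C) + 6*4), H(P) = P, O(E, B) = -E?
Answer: -86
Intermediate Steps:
b(C) = 24 - C (b(C) = -C + 6*4 = -C + 24 = 24 - C)
((b(1) + 5*(-8)) - 264) + 195 = (((24 - 1*1) + 5*(-8)) - 264) + 195 = (((24 - 1) - 40) - 264) + 195 = ((23 - 40) - 264) + 195 = (-17 - 264) + 195 = -281 + 195 = -86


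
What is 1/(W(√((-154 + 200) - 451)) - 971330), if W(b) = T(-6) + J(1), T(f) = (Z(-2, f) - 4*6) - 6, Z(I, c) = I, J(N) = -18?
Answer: -1/971380 ≈ -1.0295e-6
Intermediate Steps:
T(f) = -32 (T(f) = (-2 - 4*6) - 6 = (-2 - 24) - 6 = -26 - 6 = -32)
W(b) = -50 (W(b) = -32 - 18 = -50)
1/(W(√((-154 + 200) - 451)) - 971330) = 1/(-50 - 971330) = 1/(-971380) = -1/971380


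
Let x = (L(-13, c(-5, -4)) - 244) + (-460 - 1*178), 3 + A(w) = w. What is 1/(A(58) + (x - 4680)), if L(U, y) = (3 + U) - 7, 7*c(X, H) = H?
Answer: -1/5524 ≈ -0.00018103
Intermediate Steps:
c(X, H) = H/7
L(U, y) = -4 + U
A(w) = -3 + w
x = -899 (x = ((-4 - 13) - 244) + (-460 - 1*178) = (-17 - 244) + (-460 - 178) = -261 - 638 = -899)
1/(A(58) + (x - 4680)) = 1/((-3 + 58) + (-899 - 4680)) = 1/(55 - 5579) = 1/(-5524) = -1/5524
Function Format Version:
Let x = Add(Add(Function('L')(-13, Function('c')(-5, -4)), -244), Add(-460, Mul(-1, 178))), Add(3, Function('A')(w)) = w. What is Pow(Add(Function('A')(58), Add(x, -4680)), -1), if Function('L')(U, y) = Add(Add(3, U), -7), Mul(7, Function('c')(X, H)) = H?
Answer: Rational(-1, 5524) ≈ -0.00018103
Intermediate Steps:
Function('c')(X, H) = Mul(Rational(1, 7), H)
Function('L')(U, y) = Add(-4, U)
Function('A')(w) = Add(-3, w)
x = -899 (x = Add(Add(Add(-4, -13), -244), Add(-460, Mul(-1, 178))) = Add(Add(-17, -244), Add(-460, -178)) = Add(-261, -638) = -899)
Pow(Add(Function('A')(58), Add(x, -4680)), -1) = Pow(Add(Add(-3, 58), Add(-899, -4680)), -1) = Pow(Add(55, -5579), -1) = Pow(-5524, -1) = Rational(-1, 5524)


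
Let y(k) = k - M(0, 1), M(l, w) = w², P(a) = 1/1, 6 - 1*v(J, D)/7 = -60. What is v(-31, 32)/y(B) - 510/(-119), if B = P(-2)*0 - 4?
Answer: -3084/35 ≈ -88.114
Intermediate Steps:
v(J, D) = 462 (v(J, D) = 42 - 7*(-60) = 42 + 420 = 462)
P(a) = 1
B = -4 (B = 1*0 - 4 = 0 - 4 = -4)
y(k) = -1 + k (y(k) = k - 1*1² = k - 1*1 = k - 1 = -1 + k)
v(-31, 32)/y(B) - 510/(-119) = 462/(-1 - 4) - 510/(-119) = 462/(-5) - 510*(-1/119) = 462*(-⅕) + 30/7 = -462/5 + 30/7 = -3084/35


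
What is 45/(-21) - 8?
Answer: -71/7 ≈ -10.143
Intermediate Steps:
45/(-21) - 8 = -1/21*45 - 8 = -15/7 - 8 = -71/7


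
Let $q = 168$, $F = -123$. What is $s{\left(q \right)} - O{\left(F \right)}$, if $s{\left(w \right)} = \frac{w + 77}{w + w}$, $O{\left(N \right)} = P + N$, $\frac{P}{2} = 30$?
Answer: $\frac{3059}{48} \approx 63.729$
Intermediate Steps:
$P = 60$ ($P = 2 \cdot 30 = 60$)
$O{\left(N \right)} = 60 + N$
$s{\left(w \right)} = \frac{77 + w}{2 w}$
$s{\left(q \right)} - O{\left(F \right)} = \frac{77 + 168}{2 \cdot 168} - \left(60 - 123\right) = \frac{1}{2} \cdot \frac{1}{168} \cdot 245 - -63 = \frac{35}{48} + 63 = \frac{3059}{48}$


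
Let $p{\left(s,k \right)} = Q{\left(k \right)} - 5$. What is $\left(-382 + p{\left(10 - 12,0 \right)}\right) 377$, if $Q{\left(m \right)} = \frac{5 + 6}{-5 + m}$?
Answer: $- \frac{733642}{5} \approx -1.4673 \cdot 10^{5}$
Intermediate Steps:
$Q{\left(m \right)} = \frac{11}{-5 + m}$
$p{\left(s,k \right)} = -5 + \frac{11}{-5 + k}$ ($p{\left(s,k \right)} = \frac{11}{-5 + k} - 5 = -5 + \frac{11}{-5 + k}$)
$\left(-382 + p{\left(10 - 12,0 \right)}\right) 377 = \left(-382 + \frac{36 - 0}{-5 + 0}\right) 377 = \left(-382 + \frac{36 + 0}{-5}\right) 377 = \left(-382 - \frac{36}{5}\right) 377 = \left(- \frac{1946}{5}\right) 377 = - \frac{733642}{5}$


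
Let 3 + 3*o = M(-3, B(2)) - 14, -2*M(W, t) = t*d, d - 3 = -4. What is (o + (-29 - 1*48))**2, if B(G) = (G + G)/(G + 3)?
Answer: 1532644/225 ≈ 6811.8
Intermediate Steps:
d = -1 (d = 3 - 4 = -1)
B(G) = 2*G/(3 + G) (B(G) = (2*G)/(3 + G) = 2*G/(3 + G))
M(W, t) = t/2 (M(W, t) = -t*(-1)/2 = -(-1)*t/2 = t/2)
o = -83/15 (o = -1 + ((2*2/(3 + 2))/2 - 14)/3 = -1 + ((2*2/5)/2 - 14)/3 = -1 + ((2*2*(1/5))/2 - 14)/3 = -1 + ((1/2)*(4/5) - 14)/3 = -1 + (2/5 - 14)/3 = -1 + (1/3)*(-68/5) = -1 - 68/15 = -83/15 ≈ -5.5333)
(o + (-29 - 1*48))**2 = (-83/15 + (-29 - 1*48))**2 = (-83/15 + (-29 - 48))**2 = (-83/15 - 77)**2 = (-1238/15)**2 = 1532644/225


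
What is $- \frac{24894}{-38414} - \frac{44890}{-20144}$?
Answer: $\frac{556467299}{193452904} \approx 2.8765$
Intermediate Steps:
$- \frac{24894}{-38414} - \frac{44890}{-20144} = \left(-24894\right) \left(- \frac{1}{38414}\right) - - \frac{22445}{10072} = \frac{12447}{19207} + \frac{22445}{10072} = \frac{556467299}{193452904}$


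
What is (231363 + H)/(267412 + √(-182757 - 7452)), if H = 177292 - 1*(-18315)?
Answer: 114176901640/71509367953 - 426970*I*√190209/71509367953 ≈ 1.5967 - 0.0026041*I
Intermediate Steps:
H = 195607 (H = 177292 + 18315 = 195607)
(231363 + H)/(267412 + √(-182757 - 7452)) = (231363 + 195607)/(267412 + √(-182757 - 7452)) = 426970/(267412 + √(-190209)) = 426970/(267412 + I*√190209)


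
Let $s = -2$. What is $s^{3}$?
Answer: $-8$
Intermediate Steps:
$s^{3} = \left(-2\right)^{3} = -8$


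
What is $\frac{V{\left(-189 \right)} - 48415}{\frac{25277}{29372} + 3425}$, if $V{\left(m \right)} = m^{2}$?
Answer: $- \frac{53264024}{14374911} \approx -3.7053$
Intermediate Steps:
$\frac{V{\left(-189 \right)} - 48415}{\frac{25277}{29372} + 3425} = \frac{\left(-189\right)^{2} - 48415}{\frac{25277}{29372} + 3425} = \frac{35721 - 48415}{25277 \cdot \frac{1}{29372} + 3425} = - \frac{12694}{\frac{3611}{4196} + 3425} = - \frac{12694}{\frac{14374911}{4196}} = \left(-12694\right) \frac{4196}{14374911} = - \frac{53264024}{14374911}$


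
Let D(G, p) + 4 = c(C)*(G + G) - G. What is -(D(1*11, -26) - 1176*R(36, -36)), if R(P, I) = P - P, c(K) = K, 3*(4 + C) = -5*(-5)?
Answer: -241/3 ≈ -80.333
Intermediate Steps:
C = 13/3 (C = -4 + (-5*(-5))/3 = -4 + (⅓)*25 = -4 + 25/3 = 13/3 ≈ 4.3333)
R(P, I) = 0
D(G, p) = -4 + 23*G/3 (D(G, p) = -4 + (13*(G + G)/3 - G) = -4 + (13*(2*G)/3 - G) = -4 + (26*G/3 - G) = -4 + 23*G/3)
-(D(1*11, -26) - 1176*R(36, -36)) = -((-4 + 23*(1*11)/3) - 1176*0) = -((-4 + (23/3)*11) + 0) = -((-4 + 253/3) + 0) = -(241/3 + 0) = -1*241/3 = -241/3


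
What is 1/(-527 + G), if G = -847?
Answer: -1/1374 ≈ -0.00072780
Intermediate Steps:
1/(-527 + G) = 1/(-527 - 847) = 1/(-1374) = -1/1374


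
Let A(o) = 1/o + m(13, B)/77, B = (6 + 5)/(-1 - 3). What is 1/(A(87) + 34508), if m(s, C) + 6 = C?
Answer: 3828/132096233 ≈ 2.8979e-5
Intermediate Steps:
B = -11/4 (B = 11/(-4) = 11*(-1/4) = -11/4 ≈ -2.7500)
m(s, C) = -6 + C
A(o) = -5/44 + 1/o (A(o) = 1/o + (-6 - 11/4)/77 = 1/o - 35/4*1/77 = 1/o - 5/44 = -5/44 + 1/o)
1/(A(87) + 34508) = 1/((-5/44 + 1/87) + 34508) = 1/(-391/3828 + 34508) = 1/(132096233/3828) = 3828/132096233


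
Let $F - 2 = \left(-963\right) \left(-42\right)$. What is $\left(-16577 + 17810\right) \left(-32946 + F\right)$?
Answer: $9249966$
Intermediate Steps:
$F = 40448$ ($F = 2 - -40446 = 2 + 40446 = 40448$)
$\left(-16577 + 17810\right) \left(-32946 + F\right) = \left(-16577 + 17810\right) \left(-32946 + 40448\right) = 1233 \cdot 7502 = 9249966$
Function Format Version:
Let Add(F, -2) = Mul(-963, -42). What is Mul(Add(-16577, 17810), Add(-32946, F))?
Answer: 9249966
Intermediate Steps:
F = 40448 (F = Add(2, Mul(-963, -42)) = Add(2, 40446) = 40448)
Mul(Add(-16577, 17810), Add(-32946, F)) = Mul(Add(-16577, 17810), Add(-32946, 40448)) = Mul(1233, 7502) = 9249966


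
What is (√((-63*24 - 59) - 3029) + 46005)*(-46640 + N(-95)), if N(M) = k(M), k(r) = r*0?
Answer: -2145673200 - 466400*I*√46 ≈ -2.1457e+9 - 3.1633e+6*I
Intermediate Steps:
k(r) = 0
N(M) = 0
(√((-63*24 - 59) - 3029) + 46005)*(-46640 + N(-95)) = (√((-63*24 - 59) - 3029) + 46005)*(-46640 + 0) = (√((-1512 - 59) - 3029) + 46005)*(-46640) = (√(-1571 - 3029) + 46005)*(-46640) = (√(-4600) + 46005)*(-46640) = (10*I*√46 + 46005)*(-46640) = (46005 + 10*I*√46)*(-46640) = -2145673200 - 466400*I*√46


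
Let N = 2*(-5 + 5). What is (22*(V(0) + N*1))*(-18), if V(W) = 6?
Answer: -2376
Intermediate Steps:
N = 0 (N = 2*0 = 0)
(22*(V(0) + N*1))*(-18) = (22*(6 + 0*1))*(-18) = (22*(6 + 0))*(-18) = (22*6)*(-18) = 132*(-18) = -2376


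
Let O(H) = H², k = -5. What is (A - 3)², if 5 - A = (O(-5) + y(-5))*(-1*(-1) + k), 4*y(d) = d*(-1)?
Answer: 11449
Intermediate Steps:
y(d) = -d/4 (y(d) = (d*(-1))/4 = (-d)/4 = -d/4)
A = 110 (A = 5 - ((-5)² - ¼*(-5))*(-1*(-1) - 5) = 5 - (25 + 5/4)*(1 - 5) = 5 - 105*(-4)/4 = 5 - 1*(-105) = 5 + 105 = 110)
(A - 3)² = (110 - 3)² = 107² = 11449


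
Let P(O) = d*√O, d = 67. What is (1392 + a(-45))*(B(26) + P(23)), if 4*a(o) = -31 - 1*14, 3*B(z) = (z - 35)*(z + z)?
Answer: -215397 + 370041*√23/4 ≈ 2.2827e+5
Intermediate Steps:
P(O) = 67*√O
B(z) = 2*z*(-35 + z)/3 (B(z) = ((z - 35)*(z + z))/3 = ((-35 + z)*(2*z))/3 = (2*z*(-35 + z))/3 = 2*z*(-35 + z)/3)
a(o) = -45/4 (a(o) = (-31 - 1*14)/4 = (-31 - 14)/4 = (¼)*(-45) = -45/4)
(1392 + a(-45))*(B(26) + P(23)) = (1392 - 45/4)*((⅔)*26*(-35 + 26) + 67*√23) = 5523*((⅔)*26*(-9) + 67*√23)/4 = 5523*(-156 + 67*√23)/4 = -215397 + 370041*√23/4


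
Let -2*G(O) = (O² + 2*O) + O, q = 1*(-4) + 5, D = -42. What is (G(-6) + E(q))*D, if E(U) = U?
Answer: 336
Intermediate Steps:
q = 1 (q = -4 + 5 = 1)
G(O) = -3*O/2 - O²/2 (G(O) = -((O² + 2*O) + O)/2 = -(O² + 3*O)/2 = -3*O/2 - O²/2)
(G(-6) + E(q))*D = (-½*(-6)*(3 - 6) + 1)*(-42) = (-½*(-6)*(-3) + 1)*(-42) = (-9 + 1)*(-42) = -8*(-42) = 336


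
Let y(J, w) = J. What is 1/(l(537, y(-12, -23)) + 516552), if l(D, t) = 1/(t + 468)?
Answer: 456/235547713 ≈ 1.9359e-6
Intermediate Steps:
l(D, t) = 1/(468 + t)
1/(l(537, y(-12, -23)) + 516552) = 1/(1/(468 - 12) + 516552) = 1/(1/456 + 516552) = 1/(235547713/456) = 456/235547713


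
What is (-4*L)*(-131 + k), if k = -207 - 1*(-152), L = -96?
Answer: -71424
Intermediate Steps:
k = -55 (k = -207 + 152 = -55)
(-4*L)*(-131 + k) = (-4*(-96))*(-131 - 55) = 384*(-186) = -71424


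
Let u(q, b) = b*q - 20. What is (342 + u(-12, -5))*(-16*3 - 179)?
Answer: -86714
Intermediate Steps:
u(q, b) = -20 + b*q
(342 + u(-12, -5))*(-16*3 - 179) = (342 + (-20 - 5*(-12)))*(-16*3 - 179) = (342 + (-20 + 60))*(-48 - 179) = (342 + 40)*(-227) = 382*(-227) = -86714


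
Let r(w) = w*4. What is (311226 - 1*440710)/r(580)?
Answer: -32371/580 ≈ -55.812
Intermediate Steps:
r(w) = 4*w
(311226 - 1*440710)/r(580) = (311226 - 1*440710)/((4*580)) = (311226 - 440710)/2320 = -129484*1/2320 = -32371/580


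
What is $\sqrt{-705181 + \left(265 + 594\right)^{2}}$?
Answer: $10 \sqrt{327} \approx 180.83$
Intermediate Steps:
$\sqrt{-705181 + \left(265 + 594\right)^{2}} = \sqrt{-705181 + 859^{2}} = \sqrt{-705181 + 737881} = \sqrt{32700} = 10 \sqrt{327}$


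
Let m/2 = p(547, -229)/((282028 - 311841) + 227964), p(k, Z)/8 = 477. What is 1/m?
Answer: 198151/7632 ≈ 25.963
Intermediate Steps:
p(k, Z) = 3816 (p(k, Z) = 8*477 = 3816)
m = 7632/198151 (m = 2*(3816/((282028 - 311841) + 227964)) = 2*(3816/(-29813 + 227964)) = 2*(3816/198151) = 7632/198151 ≈ 0.038516)
1/m = 1/(7632/198151) = 198151/7632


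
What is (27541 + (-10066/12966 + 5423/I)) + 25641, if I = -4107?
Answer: 471983713034/8875227 ≈ 53180.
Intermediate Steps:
(27541 + (-10066/12966 + 5423/I)) + 25641 = (27541 + (-10066/12966 + 5423/(-4107))) + 25641 = (27541 + (-10066*1/12966 + 5423*(-1/4107))) + 25641 = (27541 + (-5033/6483 - 5423/4107)) + 25641 = (27541 - 18609280/8875227) + 25641 = 244414017527/8875227 + 25641 = 471983713034/8875227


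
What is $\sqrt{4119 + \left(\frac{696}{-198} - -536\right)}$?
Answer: $\frac{\sqrt{5065467}}{33} \approx 68.202$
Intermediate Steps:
$\sqrt{4119 + \left(\frac{696}{-198} - -536\right)} = \sqrt{4119 + \left(696 \left(- \frac{1}{198}\right) + 536\right)} = \sqrt{4119 + \left(- \frac{116}{33} + 536\right)} = \sqrt{4119 + \frac{17572}{33}} = \sqrt{\frac{153499}{33}} = \frac{\sqrt{5065467}}{33}$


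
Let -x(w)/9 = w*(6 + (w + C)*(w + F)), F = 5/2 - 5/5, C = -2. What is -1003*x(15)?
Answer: 59713605/2 ≈ 2.9857e+7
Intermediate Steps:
F = 3/2 (F = 5*(1/2) - 5*1/5 = 5/2 - 1 = 3/2 ≈ 1.5000)
x(w) = -9*w*(6 + (-2 + w)*(3/2 + w)) (x(w) = -9*w*(6 + (w - 2)*(w + 3/2)) = -9*w*(6 + (-2 + w)*(3/2 + w)))
-1003*x(15) = -9027*15*(-6 + 15 - 2*15**2)/2 = -9027*15*(-6 + 15 - 2*225)/2 = -9027*15*(-6 + 15 - 450)/2 = -9027*15*(-441)/2 = -1003*(-59535/2) = 59713605/2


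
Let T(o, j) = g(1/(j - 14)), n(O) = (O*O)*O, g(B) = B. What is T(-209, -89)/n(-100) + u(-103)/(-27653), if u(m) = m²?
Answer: -1092726972347/2848259000000 ≈ -0.38365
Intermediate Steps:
n(O) = O³ (n(O) = O²*O = O³)
T(o, j) = 1/(-14 + j) (T(o, j) = 1/(j - 14) = 1/(-14 + j))
T(-209, -89)/n(-100) + u(-103)/(-27653) = 1/((-14 - 89)*((-100)³)) + (-103)²/(-27653) = 1/(-103*(-1000000)) + 10609*(-1/27653) = -1/103*(-1/1000000) - 10609/27653 = 1/103000000 - 10609/27653 = -1092726972347/2848259000000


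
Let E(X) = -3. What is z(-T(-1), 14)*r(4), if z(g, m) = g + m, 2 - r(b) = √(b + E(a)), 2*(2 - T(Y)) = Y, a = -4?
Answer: 23/2 ≈ 11.500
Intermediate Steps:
T(Y) = 2 - Y/2
r(b) = 2 - √(-3 + b) (r(b) = 2 - √(b - 3) = 2 - √(-3 + b))
z(-T(-1), 14)*r(4) = (-(2 - ½*(-1)) + 14)*(2 - √(-3 + 4)) = (-(2 + ½) + 14)*(2 - √1) = (-1*5/2 + 14)*(2 - 1*1) = (-5/2 + 14)*(2 - 1) = (23/2)*1 = 23/2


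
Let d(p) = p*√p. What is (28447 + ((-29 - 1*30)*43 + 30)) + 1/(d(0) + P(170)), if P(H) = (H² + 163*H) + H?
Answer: 1472873201/56780 ≈ 25940.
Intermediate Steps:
P(H) = H² + 164*H
d(p) = p^(3/2)
(28447 + ((-29 - 1*30)*43 + 30)) + 1/(d(0) + P(170)) = (28447 + ((-29 - 1*30)*43 + 30)) + 1/(0^(3/2) + 170*(164 + 170)) = (28447 + ((-29 - 30)*43 + 30)) + 1/(0 + 170*334) = (28447 + (-59*43 + 30)) + 1/(0 + 56780) = (28447 + (-2537 + 30)) + 1/56780 = (28447 - 2507) + 1/56780 = 25940 + 1/56780 = 1472873201/56780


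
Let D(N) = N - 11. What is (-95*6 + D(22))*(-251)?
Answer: 140309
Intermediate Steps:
D(N) = -11 + N
(-95*6 + D(22))*(-251) = (-95*6 + (-11 + 22))*(-251) = (-570 + 11)*(-251) = -559*(-251) = 140309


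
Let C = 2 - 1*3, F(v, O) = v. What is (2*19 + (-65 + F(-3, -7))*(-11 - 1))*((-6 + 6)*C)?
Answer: 0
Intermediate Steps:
C = -1 (C = 2 - 3 = -1)
(2*19 + (-65 + F(-3, -7))*(-11 - 1))*((-6 + 6)*C) = (2*19 + (-65 - 3)*(-11 - 1))*((-6 + 6)*(-1)) = (38 - 68*(-12))*(0*(-1)) = (38 + 816)*0 = 854*0 = 0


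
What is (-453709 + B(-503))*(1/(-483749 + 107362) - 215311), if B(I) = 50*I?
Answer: 38806858513630522/376387 ≈ 1.0310e+11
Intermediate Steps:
(-453709 + B(-503))*(1/(-483749 + 107362) - 215311) = (-453709 + 50*(-503))*(1/(-483749 + 107362) - 215311) = (-453709 - 25150)*(1/(-376387) - 215311) = -478859*(-1/376387 - 215311) = -478859*(-81040261358/376387) = 38806858513630522/376387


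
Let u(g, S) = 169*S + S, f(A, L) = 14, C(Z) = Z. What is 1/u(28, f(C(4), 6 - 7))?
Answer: 1/2380 ≈ 0.00042017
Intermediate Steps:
u(g, S) = 170*S
1/u(28, f(C(4), 6 - 7)) = 1/(170*14) = 1/2380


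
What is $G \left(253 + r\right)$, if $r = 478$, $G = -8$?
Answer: $-5848$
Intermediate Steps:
$G \left(253 + r\right) = - 8 \left(253 + 478\right) = \left(-8\right) 731 = -5848$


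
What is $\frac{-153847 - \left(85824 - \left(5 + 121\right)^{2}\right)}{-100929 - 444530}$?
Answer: $\frac{223795}{545459} \approx 0.41029$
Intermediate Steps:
$\frac{-153847 - \left(85824 - \left(5 + 121\right)^{2}\right)}{-100929 - 444530} = \frac{-153847 - \left(85824 - 15876\right)}{-545459} = \left(-153847 + \left(\left(13248 + 15876\right) - 99072\right)\right) \left(- \frac{1}{545459}\right) = \left(-153847 + \left(29124 - 99072\right)\right) \left(- \frac{1}{545459}\right) = \left(-153847 - 69948\right) \left(- \frac{1}{545459}\right) = \left(-223795\right) \left(- \frac{1}{545459}\right) = \frac{223795}{545459}$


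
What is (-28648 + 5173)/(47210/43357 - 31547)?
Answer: 339268525/455912023 ≈ 0.74415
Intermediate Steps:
(-28648 + 5173)/(47210/43357 - 31547) = -23475/(47210*(1/43357) - 31547) = -23475/(47210/43357 - 31547) = -23475/(-1367736069/43357) = -23475*(-43357/1367736069) = 339268525/455912023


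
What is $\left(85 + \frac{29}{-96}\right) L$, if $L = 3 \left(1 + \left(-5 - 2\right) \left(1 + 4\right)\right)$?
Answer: $- \frac{138227}{16} \approx -8639.2$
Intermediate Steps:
$L = -102$ ($L = 3 \left(1 - 35\right) = 3 \left(-34\right) = -102$)
$\left(85 + \frac{29}{-96}\right) L = \left(85 + \frac{29}{-96}\right) \left(-102\right) = \left(85 + 29 \left(- \frac{1}{96}\right)\right) \left(-102\right) = \left(85 - \frac{29}{96}\right) \left(-102\right) = \frac{8131}{96} \left(-102\right) = - \frac{138227}{16}$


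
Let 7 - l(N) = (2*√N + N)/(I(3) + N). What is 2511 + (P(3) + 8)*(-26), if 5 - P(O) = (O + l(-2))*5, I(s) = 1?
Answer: 3213 + 260*I*√2 ≈ 3213.0 + 367.7*I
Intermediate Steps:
l(N) = 7 - (N + 2*√N)/(1 + N) (l(N) = 7 - (2*√N + N)/(1 + N) = 7 - (N + 2*√N)/(1 + N))
P(O) = -20 - 5*O - 10*I*√2 (P(O) = 5 - (O + (7 - 2*I*√2 + 6*(-2))/(1 - 2))*5 = 5 - (O + (7 - 2*I*√2 - 12)/(-1))*5 = 5 - (O - (7 - 2*I*√2 - 12))*5 = 5 - (O - (-5 - 2*I*√2))*5 = 5 - (O + (5 + 2*I*√2))*5 = 5 - (5 + O + 2*I*√2)*5 = 5 - (25 + 5*O + 10*I*√2) = 5 + (-25 - 5*O - 10*I*√2) = -20 - 5*O - 10*I*√2)
2511 + (P(3) + 8)*(-26) = 2511 + ((-20 - 5*3 - 10*I*√2) + 8)*(-26) = 2511 + ((-20 - 15 - 10*I*√2) + 8)*(-26) = 2511 + ((-35 - 10*I*√2) + 8)*(-26) = 2511 + (-27 - 10*I*√2)*(-26) = 2511 + (702 + 260*I*√2) = 3213 + 260*I*√2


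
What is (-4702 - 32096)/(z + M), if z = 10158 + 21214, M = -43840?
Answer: 6133/2078 ≈ 2.9514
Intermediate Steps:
z = 31372
(-4702 - 32096)/(z + M) = (-4702 - 32096)/(31372 - 43840) = -36798/(-12468) = -36798*(-1/12468) = 6133/2078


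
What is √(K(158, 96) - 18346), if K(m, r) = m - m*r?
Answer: 2*I*√8339 ≈ 182.64*I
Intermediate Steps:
K(m, r) = m - m*r
√(K(158, 96) - 18346) = √(158*(1 - 1*96) - 18346) = √(158*(1 - 96) - 18346) = √(158*(-95) - 18346) = √(-15010 - 18346) = √(-33356) = 2*I*√8339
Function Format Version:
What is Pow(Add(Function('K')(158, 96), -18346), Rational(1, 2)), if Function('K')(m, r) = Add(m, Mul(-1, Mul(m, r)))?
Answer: Mul(2, I, Pow(8339, Rational(1, 2))) ≈ Mul(182.64, I)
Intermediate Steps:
Function('K')(m, r) = Add(m, Mul(-1, m, r))
Pow(Add(Function('K')(158, 96), -18346), Rational(1, 2)) = Pow(Add(Mul(158, Add(1, Mul(-1, 96))), -18346), Rational(1, 2)) = Pow(Add(Mul(158, Add(1, -96)), -18346), Rational(1, 2)) = Pow(Add(Mul(158, -95), -18346), Rational(1, 2)) = Pow(Add(-15010, -18346), Rational(1, 2)) = Pow(-33356, Rational(1, 2)) = Mul(2, I, Pow(8339, Rational(1, 2)))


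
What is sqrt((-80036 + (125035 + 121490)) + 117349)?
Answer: sqrt(283838) ≈ 532.76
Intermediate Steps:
sqrt((-80036 + (125035 + 121490)) + 117349) = sqrt((-80036 + 246525) + 117349) = sqrt(166489 + 117349) = sqrt(283838)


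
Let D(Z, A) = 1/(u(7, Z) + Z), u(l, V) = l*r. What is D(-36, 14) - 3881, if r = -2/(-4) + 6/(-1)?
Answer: -578271/149 ≈ -3881.0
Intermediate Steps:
r = -11/2 (r = -2*(-¼) + 6*(-1) = ½ - 6 = -11/2 ≈ -5.5000)
u(l, V) = -11*l/2 (u(l, V) = l*(-11/2) = -11*l/2)
D(Z, A) = 1/(-77/2 + Z) (D(Z, A) = 1/(-11/2*7 + Z) = 1/(-77/2 + Z))
D(-36, 14) - 3881 = 2/(-77 + 2*(-36)) - 3881 = 2/(-77 - 72) - 3881 = 2/(-149) - 3881 = 2*(-1/149) - 3881 = -2/149 - 3881 = -578271/149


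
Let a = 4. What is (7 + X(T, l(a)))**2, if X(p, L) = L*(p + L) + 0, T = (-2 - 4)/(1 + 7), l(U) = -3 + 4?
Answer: 841/16 ≈ 52.563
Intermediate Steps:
l(U) = 1
T = -3/4 (T = -6/8 = -6*1/8 = -3/4 ≈ -0.75000)
X(p, L) = L*(L + p) (X(p, L) = L*(L + p) + 0 = L*(L + p))
(7 + X(T, l(a)))**2 = (7 + 1*(1 - 3/4))**2 = (7 + 1*(1/4))**2 = (7 + 1/4)**2 = (29/4)**2 = 841/16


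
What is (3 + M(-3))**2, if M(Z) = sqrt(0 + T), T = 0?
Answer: 9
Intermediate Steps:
M(Z) = 0 (M(Z) = sqrt(0 + 0) = sqrt(0) = 0)
(3 + M(-3))**2 = (3 + 0)**2 = 3**2 = 9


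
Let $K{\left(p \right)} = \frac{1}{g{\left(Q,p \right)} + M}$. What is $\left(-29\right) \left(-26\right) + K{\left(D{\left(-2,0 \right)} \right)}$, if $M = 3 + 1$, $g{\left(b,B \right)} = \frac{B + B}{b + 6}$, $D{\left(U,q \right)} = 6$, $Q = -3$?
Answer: $\frac{6033}{8} \approx 754.13$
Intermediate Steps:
$g{\left(b,B \right)} = \frac{2 B}{6 + b}$
$M = 4$
$K{\left(p \right)} = \frac{1}{4 + \frac{2 p}{3}}$ ($K{\left(p \right)} = \frac{1}{\frac{2 p}{6 - 3} + 4} = \frac{1}{\frac{2 p}{3} + 4} = \frac{1}{4 + \frac{2 p}{3}}$)
$\left(-29\right) \left(-26\right) + K{\left(D{\left(-2,0 \right)} \right)} = \left(-29\right) \left(-26\right) + \frac{3}{2 \left(6 + 6\right)} = 754 + \frac{3}{2 \cdot 12} = 754 + \frac{3}{2} \cdot \frac{1}{12} = 754 + \frac{1}{8} = \frac{6033}{8}$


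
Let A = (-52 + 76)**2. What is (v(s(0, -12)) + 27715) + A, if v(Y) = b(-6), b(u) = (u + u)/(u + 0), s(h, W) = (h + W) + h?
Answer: 28293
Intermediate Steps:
s(h, W) = W + 2*h (s(h, W) = (W + h) + h = W + 2*h)
A = 576 (A = 24**2 = 576)
b(u) = 2 (b(u) = (2*u)/u = 2)
v(Y) = 2
(v(s(0, -12)) + 27715) + A = (2 + 27715) + 576 = 27717 + 576 = 28293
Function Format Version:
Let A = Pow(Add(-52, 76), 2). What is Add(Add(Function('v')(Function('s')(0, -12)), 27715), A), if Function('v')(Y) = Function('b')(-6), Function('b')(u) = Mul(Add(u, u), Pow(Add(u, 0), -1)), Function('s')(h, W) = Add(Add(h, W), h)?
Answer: 28293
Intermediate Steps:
Function('s')(h, W) = Add(W, Mul(2, h)) (Function('s')(h, W) = Add(Add(W, h), h) = Add(W, Mul(2, h)))
A = 576 (A = Pow(24, 2) = 576)
Function('b')(u) = 2 (Function('b')(u) = Mul(Mul(2, u), Pow(u, -1)) = 2)
Function('v')(Y) = 2
Add(Add(Function('v')(Function('s')(0, -12)), 27715), A) = Add(Add(2, 27715), 576) = Add(27717, 576) = 28293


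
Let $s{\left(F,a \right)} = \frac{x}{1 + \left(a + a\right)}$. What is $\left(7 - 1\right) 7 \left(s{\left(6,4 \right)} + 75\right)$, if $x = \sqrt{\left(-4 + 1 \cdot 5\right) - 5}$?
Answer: $3150 + \frac{28 i}{3} \approx 3150.0 + 9.3333 i$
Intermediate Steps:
$x = 2 i$ ($x = \sqrt{\left(-4 + 5\right) - 5} = \sqrt{1 - 5} = \sqrt{-4} = 2 i \approx 2.0 i$)
$s{\left(F,a \right)} = \frac{2 i}{1 + 2 a}$ ($s{\left(F,a \right)} = \frac{2 i}{1 + \left(a + a\right)} = \frac{2 i}{1 + 2 a}$)
$\left(7 - 1\right) 7 \left(s{\left(6,4 \right)} + 75\right) = \left(7 - 1\right) 7 \left(\frac{2 i}{1 + 2 \cdot 4} + 75\right) = 6 \cdot 7 \left(\frac{2 i}{1 + 8} + 75\right) = 42 \left(\frac{2 i}{9} + 75\right) = 42 \left(75 + \frac{2 i}{9}\right) = 3150 + \frac{28 i}{3}$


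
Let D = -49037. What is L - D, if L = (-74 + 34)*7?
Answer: 48757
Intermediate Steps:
L = -280 (L = -40*7 = -280)
L - D = -280 - 1*(-49037) = -280 + 49037 = 48757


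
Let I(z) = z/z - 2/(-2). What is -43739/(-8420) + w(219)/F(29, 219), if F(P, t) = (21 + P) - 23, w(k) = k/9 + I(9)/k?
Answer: 101171909/16595820 ≈ 6.0962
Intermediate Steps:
I(z) = 2 (I(z) = 1 - 2*(-½) = 1 + 1 = 2)
w(k) = 2/k + k/9 (w(k) = k/9 + 2/k = 2/k + k/9)
F(P, t) = -2 + P
-43739/(-8420) + w(219)/F(29, 219) = -43739/(-8420) + (2/219 + (⅑)*219)/(-2 + 29) = -43739*(-1/8420) + (2*(1/219) + 73/3)/27 = 43739/8420 + (2/219 + 73/3)*(1/27) = 43739/8420 + (1777/73)*(1/27) = 43739/8420 + 1777/1971 = 101171909/16595820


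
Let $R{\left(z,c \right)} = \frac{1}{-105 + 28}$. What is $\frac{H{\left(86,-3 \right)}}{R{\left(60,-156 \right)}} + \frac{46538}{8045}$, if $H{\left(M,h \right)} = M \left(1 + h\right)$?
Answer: $\frac{106594518}{8045} \approx 13250.0$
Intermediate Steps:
$R{\left(z,c \right)} = - \frac{1}{77}$ ($R{\left(z,c \right)} = \frac{1}{-77} = - \frac{1}{77}$)
$\frac{H{\left(86,-3 \right)}}{R{\left(60,-156 \right)}} + \frac{46538}{8045} = \frac{86 \left(1 - 3\right)}{- \frac{1}{77}} + \frac{46538}{8045} = 86 \left(-2\right) \left(-77\right) + 46538 \cdot \frac{1}{8045} = \left(-172\right) \left(-77\right) + \frac{46538}{8045} = 13244 + \frac{46538}{8045} = \frac{106594518}{8045}$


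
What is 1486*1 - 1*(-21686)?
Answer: 23172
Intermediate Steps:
1486*1 - 1*(-21686) = 1486 + 21686 = 23172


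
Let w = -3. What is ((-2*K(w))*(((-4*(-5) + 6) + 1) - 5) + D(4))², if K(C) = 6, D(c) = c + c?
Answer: 65536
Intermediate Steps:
D(c) = 2*c
((-2*K(w))*(((-4*(-5) + 6) + 1) - 5) + D(4))² = ((-2*6)*(((-4*(-5) + 6) + 1) - 5) + 2*4)² = (-12*(((20 + 6) + 1) - 5) + 8)² = (-12*((26 + 1) - 5) + 8)² = (-12*(27 - 5) + 8)² = (-12*22 + 8)² = (-264 + 8)² = (-256)² = 65536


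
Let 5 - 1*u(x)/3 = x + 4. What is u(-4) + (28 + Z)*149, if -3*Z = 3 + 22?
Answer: 8836/3 ≈ 2945.3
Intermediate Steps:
u(x) = 3 - 3*x (u(x) = 15 - 3*(x + 4) = 15 - 3*(4 + x) = 15 + (-12 - 3*x) = 3 - 3*x)
Z = -25/3 (Z = -(3 + 22)/3 = -⅓*25 = -25/3 ≈ -8.3333)
u(-4) + (28 + Z)*149 = (3 - 3*(-4)) + (28 - 25/3)*149 = (3 + 12) + (59/3)*149 = 15 + 8791/3 = 8836/3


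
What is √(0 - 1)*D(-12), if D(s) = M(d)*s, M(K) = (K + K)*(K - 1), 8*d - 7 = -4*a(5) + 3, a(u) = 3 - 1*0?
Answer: -15*I/2 ≈ -7.5*I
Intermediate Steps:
a(u) = 3 (a(u) = 3 + 0 = 3)
d = -¼ (d = 7/8 + (-4*3 + 3)/8 = 7/8 + (-12 + 3)/8 = 7/8 + (⅛)*(-9) = 7/8 - 9/8 = -¼ ≈ -0.25000)
M(K) = 2*K*(-1 + K) (M(K) = (2*K)*(-1 + K) = 2*K*(-1 + K))
D(s) = 5*s/8 (D(s) = (2*(-¼)*(-1 - ¼))*s = (2*(-¼)*(-5/4))*s = 5*s/8)
√(0 - 1)*D(-12) = √(0 - 1)*((5/8)*(-12)) = √(-1)*(-15/2) = I*(-15/2) = -15*I/2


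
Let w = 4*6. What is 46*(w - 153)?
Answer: -5934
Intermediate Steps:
w = 24
46*(w - 153) = 46*(24 - 153) = 46*(-129) = -5934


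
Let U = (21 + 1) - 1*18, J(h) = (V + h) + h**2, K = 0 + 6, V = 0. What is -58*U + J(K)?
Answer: -190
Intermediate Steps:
K = 6
J(h) = h + h**2 (J(h) = (0 + h) + h**2 = h + h**2)
U = 4 (U = 22 - 18 = 4)
-58*U + J(K) = -58*4 + 6*(1 + 6) = -232 + 6*7 = -232 + 42 = -190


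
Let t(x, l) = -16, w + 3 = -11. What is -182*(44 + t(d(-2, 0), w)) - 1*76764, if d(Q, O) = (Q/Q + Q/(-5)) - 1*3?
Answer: -81860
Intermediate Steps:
w = -14 (w = -3 - 11 = -14)
d(Q, O) = -2 - Q/5 (d(Q, O) = (1 + Q*(-⅕)) - 3 = (1 - Q/5) - 3 = -2 - Q/5)
-182*(44 + t(d(-2, 0), w)) - 1*76764 = -182*(44 - 16) - 1*76764 = -182*28 - 76764 = -5096 - 76764 = -81860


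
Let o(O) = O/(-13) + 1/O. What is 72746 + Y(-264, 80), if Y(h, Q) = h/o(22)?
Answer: 11446290/157 ≈ 72906.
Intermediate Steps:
o(O) = 1/O - O/13 (o(O) = O*(-1/13) + 1/O = -O/13 + 1/O = 1/O - O/13)
Y(h, Q) = -286*h/471 (Y(h, Q) = h/(1/22 - 1/13*22) = h/(1/22 - 22/13) = h/(-471/286) = h*(-286/471) = -286*h/471)
72746 + Y(-264, 80) = 72746 - 286/471*(-264) = 72746 + 25168/157 = 11446290/157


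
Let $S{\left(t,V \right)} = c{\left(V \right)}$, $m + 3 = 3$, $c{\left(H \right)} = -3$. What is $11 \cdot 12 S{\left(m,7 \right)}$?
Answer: $-396$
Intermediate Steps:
$m = 0$ ($m = -3 + 3 = 0$)
$S{\left(t,V \right)} = -3$
$11 \cdot 12 S{\left(m,7 \right)} = 11 \cdot 12 \left(-3\right) = 132 \left(-3\right) = -396$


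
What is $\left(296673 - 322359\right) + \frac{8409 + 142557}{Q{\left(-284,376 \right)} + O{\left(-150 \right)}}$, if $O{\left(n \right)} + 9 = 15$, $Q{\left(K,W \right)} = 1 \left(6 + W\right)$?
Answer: $- \frac{4907601}{194} \approx -25297.0$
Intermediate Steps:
$Q{\left(K,W \right)} = 6 + W$
$O{\left(n \right)} = 6$ ($O{\left(n \right)} = -9 + 15 = 6$)
$\left(296673 - 322359\right) + \frac{8409 + 142557}{Q{\left(-284,376 \right)} + O{\left(-150 \right)}} = \left(296673 - 322359\right) + \frac{8409 + 142557}{\left(6 + 376\right) + 6} = -25686 + \frac{150966}{382 + 6} = -25686 + \frac{150966}{388} = -25686 + 150966 \cdot \frac{1}{388} = -25686 + \frac{75483}{194} = - \frac{4907601}{194}$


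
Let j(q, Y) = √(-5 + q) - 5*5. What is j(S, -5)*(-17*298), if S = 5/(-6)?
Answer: 126650 - 2533*I*√210/3 ≈ 1.2665e+5 - 12236.0*I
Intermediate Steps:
S = -⅚ (S = 5*(-⅙) = -⅚ ≈ -0.83333)
j(q, Y) = -25 + √(-5 + q) (j(q, Y) = √(-5 + q) - 25 = -25 + √(-5 + q))
j(S, -5)*(-17*298) = (-25 + √(-5 - ⅚))*(-17*298) = (-25 + √(-35/6))*(-5066) = (-25 + I*√210/6)*(-5066) = 126650 - 2533*I*√210/3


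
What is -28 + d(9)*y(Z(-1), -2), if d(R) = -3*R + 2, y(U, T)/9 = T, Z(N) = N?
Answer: 422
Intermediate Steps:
y(U, T) = 9*T
d(R) = 2 - 3*R
-28 + d(9)*y(Z(-1), -2) = -28 + (2 - 3*9)*(9*(-2)) = -28 + (2 - 27)*(-18) = -28 - 25*(-18) = -28 + 450 = 422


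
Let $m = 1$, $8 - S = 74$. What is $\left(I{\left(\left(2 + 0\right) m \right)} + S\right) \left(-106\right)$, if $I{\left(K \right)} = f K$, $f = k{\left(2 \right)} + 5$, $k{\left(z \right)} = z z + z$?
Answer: $4664$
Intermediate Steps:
$S = -66$ ($S = 8 - 74 = -66$)
$k{\left(z \right)} = z + z^{2}$ ($k{\left(z \right)} = z^{2} + z = z + z^{2}$)
$f = 11$ ($f = 2 \left(1 + 2\right) + 5 = 2 \cdot 3 + 5 = 6 + 5 = 11$)
$I{\left(K \right)} = 11 K$
$\left(I{\left(\left(2 + 0\right) m \right)} + S\right) \left(-106\right) = \left(11 \left(2 + 0\right) 1 - 66\right) \left(-106\right) = \left(11 \cdot 2 \cdot 1 - 66\right) \left(-106\right) = \left(11 \cdot 2 - 66\right) \left(-106\right) = \left(22 - 66\right) \left(-106\right) = \left(-44\right) \left(-106\right) = 4664$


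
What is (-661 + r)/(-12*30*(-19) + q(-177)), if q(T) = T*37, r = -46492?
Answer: -47153/291 ≈ -162.04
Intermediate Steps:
q(T) = 37*T
(-661 + r)/(-12*30*(-19) + q(-177)) = (-661 - 46492)/(-12*30*(-19) + 37*(-177)) = -47153/(-360*(-19) - 6549) = -47153/(6840 - 6549) = -47153/291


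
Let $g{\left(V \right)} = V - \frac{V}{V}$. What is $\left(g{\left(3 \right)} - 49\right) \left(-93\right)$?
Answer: $4371$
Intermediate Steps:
$g{\left(V \right)} = -1 + V$ ($g{\left(V \right)} = V - 1 = -1 + V$)
$\left(g{\left(3 \right)} - 49\right) \left(-93\right) = \left(\left(-1 + 3\right) - 49\right) \left(-93\right) = \left(2 - 49\right) \left(-93\right) = \left(-47\right) \left(-93\right) = 4371$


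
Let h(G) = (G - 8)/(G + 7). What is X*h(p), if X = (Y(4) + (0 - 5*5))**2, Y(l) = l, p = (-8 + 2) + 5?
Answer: -1323/2 ≈ -661.50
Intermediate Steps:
p = -1 (p = -6 + 5 = -1)
h(G) = (-8 + G)/(7 + G)
X = 441 (X = (4 + (0 - 5*5))**2 = (4 + (0 - 25))**2 = (4 - 25)**2 = (-21)**2 = 441)
X*h(p) = 441*((-8 - 1)/(7 - 1)) = 441*(-9/6) = 441*((1/6)*(-9)) = 441*(-3/2) = -1323/2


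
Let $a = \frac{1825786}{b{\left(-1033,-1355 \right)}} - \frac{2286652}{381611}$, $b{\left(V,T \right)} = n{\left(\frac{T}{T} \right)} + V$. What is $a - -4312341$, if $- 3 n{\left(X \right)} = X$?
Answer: $\frac{2549688325751581}{591497050} \approx 4.3106 \cdot 10^{6}$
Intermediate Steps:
$n{\left(X \right)} = - \frac{X}{3}$
$b{\left(V,T \right)} = - \frac{1}{3} + V$ ($b{\left(V,T \right)} = - \frac{T \frac{1}{T}}{3} + V = \left(- \frac{1}{3}\right) 1 + V = - \frac{1}{3} + V$)
$a = - \frac{1048654342469}{591497050}$ ($a = \frac{1825786}{- \frac{1}{3} - 1033} - \frac{2286652}{381611} = \frac{1825786}{- \frac{3100}{3}} - \frac{2286652}{381611} = 1825786 \left(- \frac{3}{3100}\right) - \frac{2286652}{381611} = - \frac{2738679}{1550} - \frac{2286652}{381611} = - \frac{1048654342469}{591497050} \approx -1772.9$)
$a - -4312341 = - \frac{1048654342469}{591497050} - -4312341 = - \frac{1048654342469}{591497050} + 4312341 = \frac{2549688325751581}{591497050}$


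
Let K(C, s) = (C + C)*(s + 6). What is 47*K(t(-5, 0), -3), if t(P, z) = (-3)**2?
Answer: 2538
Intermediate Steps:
t(P, z) = 9
K(C, s) = 2*C*(6 + s) (K(C, s) = (2*C)*(6 + s) = 2*C*(6 + s))
47*K(t(-5, 0), -3) = 47*(2*9*(6 - 3)) = 47*(2*9*3) = 47*54 = 2538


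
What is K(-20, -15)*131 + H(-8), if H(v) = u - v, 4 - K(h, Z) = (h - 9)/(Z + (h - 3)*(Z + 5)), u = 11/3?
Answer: 356902/645 ≈ 553.34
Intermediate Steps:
u = 11/3 (u = 11*(⅓) = 11/3 ≈ 3.6667)
K(h, Z) = 4 - (-9 + h)/(Z + (-3 + h)*(5 + Z)) (K(h, Z) = 4 - (h - 9)/(Z + (h - 3)*(Z + 5)) = 4 - (-9 + h)/(Z + (-3 + h)*(5 + Z)))
H(v) = 11/3 - v
K(-20, -15)*131 + H(-8) = ((-51 - 8*(-15) + 19*(-20) + 4*(-15)*(-20))/(-15 - 2*(-15) + 5*(-20) - 15*(-20)))*131 + (11/3 - 1*(-8)) = ((-51 + 120 - 380 + 1200)/(-15 + 30 - 100 + 300))*131 + (11/3 + 8) = (889/215)*131 + 35/3 = 116459/215 + 35/3 = 356902/645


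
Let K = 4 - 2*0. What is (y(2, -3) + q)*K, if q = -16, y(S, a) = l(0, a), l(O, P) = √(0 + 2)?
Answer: -64 + 4*√2 ≈ -58.343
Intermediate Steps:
l(O, P) = √2
y(S, a) = √2
K = 4 (K = 4 + 0 = 4)
(y(2, -3) + q)*K = (√2 - 16)*4 = (-16 + √2)*4 = -64 + 4*√2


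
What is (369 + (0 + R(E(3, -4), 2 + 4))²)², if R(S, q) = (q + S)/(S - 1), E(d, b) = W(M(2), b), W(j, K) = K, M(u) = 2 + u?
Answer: 85174441/625 ≈ 1.3628e+5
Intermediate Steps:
E(d, b) = b
R(S, q) = (S + q)/(-1 + S)
(369 + (0 + R(E(3, -4), 2 + 4))²)² = (369 + (0 + (-4 + (2 + 4))/(-1 - 4))²)² = (369 + (0 + (-4 + 6)/(-5))²)² = (369 + (0 - ⅕*2)²)² = (369 + (0 - ⅖)²)² = (369 + (-⅖)²)² = (369 + 4/25)² = (9229/25)² = 85174441/625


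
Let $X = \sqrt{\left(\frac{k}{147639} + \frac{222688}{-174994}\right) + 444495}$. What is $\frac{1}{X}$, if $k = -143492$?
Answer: $\frac{\sqrt{88197689173952489319435}}{197998065377905} \approx 0.0014999$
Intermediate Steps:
$X = \frac{\sqrt{88197689173952489319435}}{445447227}$ ($X = \sqrt{\left(- \frac{143492}{147639} + \frac{222688}{-174994}\right) + 444495} = \sqrt{\left(\left(-143492\right) \frac{1}{147639} + 222688 \left(- \frac{1}{174994}\right)\right) + 444495} = \sqrt{\left(- \frac{4948}{5091} - \frac{111344}{87497}\right) + 444495} = \sqrt{- \frac{999787460}{445447227} + 444495} = \sqrt{\frac{197998065377905}{445447227}} = \frac{\sqrt{88197689173952489319435}}{445447227} \approx 666.7$)
$\frac{1}{X} = \frac{1}{\frac{1}{445447227} \sqrt{88197689173952489319435}} = \frac{\sqrt{88197689173952489319435}}{197998065377905}$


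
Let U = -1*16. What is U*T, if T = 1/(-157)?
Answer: 16/157 ≈ 0.10191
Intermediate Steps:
T = -1/157 ≈ -0.0063694
U = -16
U*T = -16*(-1/157) = 16/157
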